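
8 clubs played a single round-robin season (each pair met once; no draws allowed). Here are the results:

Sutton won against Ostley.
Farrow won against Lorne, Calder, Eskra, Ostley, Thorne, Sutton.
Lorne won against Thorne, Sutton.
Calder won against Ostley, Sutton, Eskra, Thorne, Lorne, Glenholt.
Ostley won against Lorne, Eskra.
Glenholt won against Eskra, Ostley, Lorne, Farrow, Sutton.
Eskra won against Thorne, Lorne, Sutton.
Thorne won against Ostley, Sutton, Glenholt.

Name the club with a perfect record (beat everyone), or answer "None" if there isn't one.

Highest win total is Farrow with 6 (out of 7 possible).
Farrow lost to Glenholt, so no club went undefeated.

None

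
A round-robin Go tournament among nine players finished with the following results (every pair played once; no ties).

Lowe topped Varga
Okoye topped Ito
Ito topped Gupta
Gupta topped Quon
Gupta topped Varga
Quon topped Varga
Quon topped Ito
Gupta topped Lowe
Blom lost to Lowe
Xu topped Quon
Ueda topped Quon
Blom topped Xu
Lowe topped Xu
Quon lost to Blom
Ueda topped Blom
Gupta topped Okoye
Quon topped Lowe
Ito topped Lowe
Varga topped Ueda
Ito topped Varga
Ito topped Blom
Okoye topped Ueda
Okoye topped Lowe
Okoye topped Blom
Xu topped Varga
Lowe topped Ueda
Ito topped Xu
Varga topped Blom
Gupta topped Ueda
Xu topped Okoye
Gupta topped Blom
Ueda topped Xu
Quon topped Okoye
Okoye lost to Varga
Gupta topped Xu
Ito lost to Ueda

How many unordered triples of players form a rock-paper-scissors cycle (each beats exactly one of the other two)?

Win totals: Gupta 7, Okoye 4, Lowe 4, Blom 2, Varga 3, Xu 3, Quon 4, Ito 5, Ueda 4.
A player with w wins dominates both others in C(w,2) triples; summing gives 21 + 6 + 6 + 1 + 3 + 3 + 6 + 10 + 6 = 62 transitive triples.
Total triples C(9,3) = 84, so cyclic triples = 84 − 62 = 22.

22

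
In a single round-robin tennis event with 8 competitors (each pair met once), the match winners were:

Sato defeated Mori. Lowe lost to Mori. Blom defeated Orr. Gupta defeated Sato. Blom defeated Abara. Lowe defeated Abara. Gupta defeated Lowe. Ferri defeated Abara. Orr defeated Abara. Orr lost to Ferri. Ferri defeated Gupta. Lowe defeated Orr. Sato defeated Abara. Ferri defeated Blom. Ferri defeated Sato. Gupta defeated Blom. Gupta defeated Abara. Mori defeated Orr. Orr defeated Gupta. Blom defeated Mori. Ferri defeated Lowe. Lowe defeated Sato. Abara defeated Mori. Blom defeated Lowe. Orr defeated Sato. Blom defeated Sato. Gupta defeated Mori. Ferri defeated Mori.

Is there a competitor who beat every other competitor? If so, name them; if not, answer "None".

Ferri has 7 wins out of 7 opponents — a perfect record.

Ferri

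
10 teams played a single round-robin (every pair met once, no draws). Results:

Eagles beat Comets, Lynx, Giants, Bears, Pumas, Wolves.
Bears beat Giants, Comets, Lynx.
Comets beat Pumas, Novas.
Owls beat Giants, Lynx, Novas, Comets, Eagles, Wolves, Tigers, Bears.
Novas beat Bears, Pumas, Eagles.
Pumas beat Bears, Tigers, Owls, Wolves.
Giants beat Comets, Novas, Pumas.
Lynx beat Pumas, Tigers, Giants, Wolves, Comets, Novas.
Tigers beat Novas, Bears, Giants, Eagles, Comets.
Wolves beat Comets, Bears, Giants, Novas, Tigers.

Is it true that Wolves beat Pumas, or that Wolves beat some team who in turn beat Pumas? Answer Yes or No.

Yes

Wolves did not beat Pumas directly.
Wolves beat Giants, Comets, Bears, Novas, Tigers. Of those, Giants beat Pumas.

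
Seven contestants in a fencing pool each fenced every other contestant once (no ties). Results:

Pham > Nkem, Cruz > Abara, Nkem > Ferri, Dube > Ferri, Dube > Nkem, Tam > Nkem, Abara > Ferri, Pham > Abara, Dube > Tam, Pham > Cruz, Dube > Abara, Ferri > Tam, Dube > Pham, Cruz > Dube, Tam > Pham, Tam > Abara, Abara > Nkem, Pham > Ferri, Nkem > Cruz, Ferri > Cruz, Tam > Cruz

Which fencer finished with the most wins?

Dube

Win totals: Pham 4, Nkem 2, Cruz 2, Dube 5, Ferri 2, Abara 2, Tam 4.
Dube leads with 5 wins (next highest: 4).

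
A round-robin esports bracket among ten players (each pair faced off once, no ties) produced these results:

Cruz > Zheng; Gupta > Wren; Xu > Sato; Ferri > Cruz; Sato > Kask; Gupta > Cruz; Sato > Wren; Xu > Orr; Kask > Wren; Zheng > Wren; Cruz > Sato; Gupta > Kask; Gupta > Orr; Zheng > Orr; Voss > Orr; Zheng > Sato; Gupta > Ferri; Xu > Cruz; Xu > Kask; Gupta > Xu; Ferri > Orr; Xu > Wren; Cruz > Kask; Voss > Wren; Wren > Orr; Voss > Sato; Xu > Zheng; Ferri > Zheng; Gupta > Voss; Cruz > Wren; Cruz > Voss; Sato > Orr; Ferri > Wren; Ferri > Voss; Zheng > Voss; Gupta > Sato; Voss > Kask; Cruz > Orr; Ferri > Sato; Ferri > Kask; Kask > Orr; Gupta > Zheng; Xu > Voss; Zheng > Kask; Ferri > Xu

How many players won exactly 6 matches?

1

Win totals: Ferri 8, Cruz 6, Xu 7, Gupta 9, Zheng 5, Wren 1, Sato 3, Voss 4, Kask 2, Orr 0.
Exactly 6: Cruz — 1 player.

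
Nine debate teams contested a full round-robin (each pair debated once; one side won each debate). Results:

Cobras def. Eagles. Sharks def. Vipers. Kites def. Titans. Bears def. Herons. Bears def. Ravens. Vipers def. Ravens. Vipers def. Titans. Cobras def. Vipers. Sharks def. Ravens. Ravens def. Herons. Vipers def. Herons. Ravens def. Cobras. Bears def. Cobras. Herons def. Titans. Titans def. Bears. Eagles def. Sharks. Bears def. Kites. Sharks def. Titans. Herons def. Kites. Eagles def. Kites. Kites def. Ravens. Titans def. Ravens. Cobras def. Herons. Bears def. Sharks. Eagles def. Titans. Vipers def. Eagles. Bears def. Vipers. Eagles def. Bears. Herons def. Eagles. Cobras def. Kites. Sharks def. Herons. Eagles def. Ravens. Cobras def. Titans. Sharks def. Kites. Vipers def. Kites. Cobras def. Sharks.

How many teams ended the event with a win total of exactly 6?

2

Win totals: Titans 2, Herons 3, Vipers 5, Eagles 5, Bears 6, Cobras 6, Sharks 5, Kites 2, Ravens 2.
Exactly 6: Bears, Cobras — 2 teams.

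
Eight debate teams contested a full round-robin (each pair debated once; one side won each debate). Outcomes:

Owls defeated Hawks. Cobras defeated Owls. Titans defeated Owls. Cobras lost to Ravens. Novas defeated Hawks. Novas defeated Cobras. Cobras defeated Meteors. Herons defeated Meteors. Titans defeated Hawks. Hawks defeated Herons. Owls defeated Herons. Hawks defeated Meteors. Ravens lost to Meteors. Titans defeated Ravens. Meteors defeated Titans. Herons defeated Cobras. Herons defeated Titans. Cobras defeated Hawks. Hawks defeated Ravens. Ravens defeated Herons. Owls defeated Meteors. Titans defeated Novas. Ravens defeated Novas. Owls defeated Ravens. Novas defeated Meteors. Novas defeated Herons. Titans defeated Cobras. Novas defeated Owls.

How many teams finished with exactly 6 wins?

Win totals: Herons 3, Hawks 3, Titans 5, Owls 4, Meteors 2, Ravens 3, Cobras 3, Novas 5.
No team has exactly 6 wins.

0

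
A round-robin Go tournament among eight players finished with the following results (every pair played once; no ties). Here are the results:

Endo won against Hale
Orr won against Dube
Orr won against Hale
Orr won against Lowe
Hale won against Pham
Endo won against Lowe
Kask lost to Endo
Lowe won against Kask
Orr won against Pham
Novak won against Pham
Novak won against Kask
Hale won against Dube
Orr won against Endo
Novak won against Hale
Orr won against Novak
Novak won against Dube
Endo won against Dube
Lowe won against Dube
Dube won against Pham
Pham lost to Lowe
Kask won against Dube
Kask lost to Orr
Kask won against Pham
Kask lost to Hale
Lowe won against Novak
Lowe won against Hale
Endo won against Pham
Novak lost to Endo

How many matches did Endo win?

6

Endo's results: beat Dube, Pham, Lowe, Novak, Kask, Hale; lost to Orr.
That is 6 wins.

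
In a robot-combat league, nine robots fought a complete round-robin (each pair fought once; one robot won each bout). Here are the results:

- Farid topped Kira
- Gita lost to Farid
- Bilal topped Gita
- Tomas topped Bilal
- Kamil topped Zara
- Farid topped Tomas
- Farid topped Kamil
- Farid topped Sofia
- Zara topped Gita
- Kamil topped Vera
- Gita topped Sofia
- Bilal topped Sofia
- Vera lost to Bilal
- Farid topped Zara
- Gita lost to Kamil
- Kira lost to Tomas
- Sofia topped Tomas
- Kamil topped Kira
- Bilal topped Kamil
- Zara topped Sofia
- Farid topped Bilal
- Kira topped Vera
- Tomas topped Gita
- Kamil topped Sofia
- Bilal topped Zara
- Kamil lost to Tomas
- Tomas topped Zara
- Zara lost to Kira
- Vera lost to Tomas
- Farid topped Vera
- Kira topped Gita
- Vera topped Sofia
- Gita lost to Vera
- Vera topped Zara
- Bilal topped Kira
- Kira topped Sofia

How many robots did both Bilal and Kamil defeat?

Bilal beat: Sofia, Kira, Vera, Kamil, Gita, Zara.
Kamil beat: Sofia, Kira, Vera, Gita, Zara.
Both beat: Sofia, Kira, Vera, Gita, Zara — 5.

5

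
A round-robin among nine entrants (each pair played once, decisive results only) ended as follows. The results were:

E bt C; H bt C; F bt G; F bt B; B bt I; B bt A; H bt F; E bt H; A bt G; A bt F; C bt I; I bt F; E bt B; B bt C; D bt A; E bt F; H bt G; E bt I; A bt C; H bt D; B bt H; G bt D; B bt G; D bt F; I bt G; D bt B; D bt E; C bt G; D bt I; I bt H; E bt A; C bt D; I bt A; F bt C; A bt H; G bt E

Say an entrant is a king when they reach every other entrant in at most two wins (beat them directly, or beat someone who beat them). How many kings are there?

A reaches everyone (king).
B reaches everyone (king).
C reaches everyone (king).
D reaches everyone (king).
E reaches everyone (king).
F reaches everyone (king).
G reaches everyone (king).
H reaches everyone (king).
I reaches everyone (king).
Kings: A, B, C, D, E, F, G, H, I — 9.

9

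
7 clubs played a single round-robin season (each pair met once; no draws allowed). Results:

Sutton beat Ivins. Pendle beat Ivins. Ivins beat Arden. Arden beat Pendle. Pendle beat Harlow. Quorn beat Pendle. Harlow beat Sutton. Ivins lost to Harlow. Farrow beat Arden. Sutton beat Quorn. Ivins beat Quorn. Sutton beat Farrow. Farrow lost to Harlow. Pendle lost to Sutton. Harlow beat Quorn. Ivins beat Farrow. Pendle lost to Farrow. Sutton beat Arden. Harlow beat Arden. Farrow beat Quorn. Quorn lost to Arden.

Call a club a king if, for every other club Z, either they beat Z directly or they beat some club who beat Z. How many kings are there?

3

Farrow cannot reach Sutton in two steps.
Arden cannot reach Farrow, Sutton in two steps.
Sutton reaches everyone (king).
Pendle reaches everyone (king).
Ivins cannot reach Sutton, Harlow in two steps.
Harlow reaches everyone (king).
Quorn cannot reach Farrow, Arden, Sutton in two steps.
Kings: Sutton, Pendle, Harlow — 3.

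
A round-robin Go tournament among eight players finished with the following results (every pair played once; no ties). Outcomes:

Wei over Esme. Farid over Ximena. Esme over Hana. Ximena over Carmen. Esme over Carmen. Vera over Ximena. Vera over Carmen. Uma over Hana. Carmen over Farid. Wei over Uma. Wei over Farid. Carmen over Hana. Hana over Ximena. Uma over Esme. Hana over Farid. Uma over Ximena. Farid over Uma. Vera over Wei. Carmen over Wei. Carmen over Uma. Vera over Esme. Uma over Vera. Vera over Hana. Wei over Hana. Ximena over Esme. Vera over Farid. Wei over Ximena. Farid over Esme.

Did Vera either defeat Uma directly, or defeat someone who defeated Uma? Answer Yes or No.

Yes

Vera did not beat Uma directly.
Vera beat Esme, Wei, Ximena, Carmen, Farid, Hana. Of those, Wei beat Uma.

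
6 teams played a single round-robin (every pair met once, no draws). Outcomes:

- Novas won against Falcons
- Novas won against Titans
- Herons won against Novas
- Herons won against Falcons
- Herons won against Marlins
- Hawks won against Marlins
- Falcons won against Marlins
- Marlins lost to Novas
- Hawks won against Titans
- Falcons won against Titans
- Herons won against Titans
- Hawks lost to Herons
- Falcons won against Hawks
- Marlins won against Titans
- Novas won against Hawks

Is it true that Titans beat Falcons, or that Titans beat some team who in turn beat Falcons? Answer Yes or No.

No

Titans did not beat Falcons directly.
Titans beat no one, so there is no intermediate team.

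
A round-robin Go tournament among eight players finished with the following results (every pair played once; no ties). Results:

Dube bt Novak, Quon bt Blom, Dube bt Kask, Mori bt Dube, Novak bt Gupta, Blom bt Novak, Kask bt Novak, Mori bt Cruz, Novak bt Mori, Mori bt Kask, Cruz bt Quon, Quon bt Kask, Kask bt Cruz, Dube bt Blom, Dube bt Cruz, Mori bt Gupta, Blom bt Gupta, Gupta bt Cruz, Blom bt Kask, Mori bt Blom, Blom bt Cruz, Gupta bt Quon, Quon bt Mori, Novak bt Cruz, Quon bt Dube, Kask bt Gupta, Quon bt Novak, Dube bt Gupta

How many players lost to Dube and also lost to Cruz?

0

Dube beat: Kask, Cruz, Blom, Gupta, Novak.
Cruz beat: Quon.
No one was beaten by both.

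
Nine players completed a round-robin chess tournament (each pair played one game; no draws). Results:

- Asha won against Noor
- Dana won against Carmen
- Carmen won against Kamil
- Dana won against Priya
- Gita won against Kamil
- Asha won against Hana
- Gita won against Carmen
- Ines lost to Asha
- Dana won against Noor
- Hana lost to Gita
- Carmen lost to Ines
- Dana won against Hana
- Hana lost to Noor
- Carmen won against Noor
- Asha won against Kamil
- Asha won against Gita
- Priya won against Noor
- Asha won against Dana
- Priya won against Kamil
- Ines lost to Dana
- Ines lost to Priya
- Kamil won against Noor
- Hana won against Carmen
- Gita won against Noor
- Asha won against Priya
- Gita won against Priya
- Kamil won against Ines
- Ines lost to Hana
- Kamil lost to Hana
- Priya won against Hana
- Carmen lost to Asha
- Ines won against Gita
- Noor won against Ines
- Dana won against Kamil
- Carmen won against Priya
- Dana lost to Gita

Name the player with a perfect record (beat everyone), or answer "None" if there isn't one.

Asha

Asha has 8 wins out of 8 opponents — a perfect record.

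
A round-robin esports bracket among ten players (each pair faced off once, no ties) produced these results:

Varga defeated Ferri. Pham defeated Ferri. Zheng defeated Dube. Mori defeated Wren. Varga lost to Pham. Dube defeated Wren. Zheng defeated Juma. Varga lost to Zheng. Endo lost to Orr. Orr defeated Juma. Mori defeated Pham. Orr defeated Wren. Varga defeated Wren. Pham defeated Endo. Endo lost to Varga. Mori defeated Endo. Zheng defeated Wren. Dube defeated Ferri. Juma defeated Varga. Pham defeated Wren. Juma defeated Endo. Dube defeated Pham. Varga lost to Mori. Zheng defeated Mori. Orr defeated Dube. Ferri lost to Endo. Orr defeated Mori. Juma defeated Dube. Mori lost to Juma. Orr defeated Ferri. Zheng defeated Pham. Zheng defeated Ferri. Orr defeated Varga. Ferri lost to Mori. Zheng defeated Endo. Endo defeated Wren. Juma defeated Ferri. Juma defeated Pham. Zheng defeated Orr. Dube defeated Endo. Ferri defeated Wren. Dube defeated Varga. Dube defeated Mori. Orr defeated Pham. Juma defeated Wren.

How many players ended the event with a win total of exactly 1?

Win totals: Ferri 1, Pham 4, Dube 6, Endo 2, Wren 0, Mori 5, Zheng 9, Orr 8, Juma 7, Varga 3.
Exactly 1: Ferri — 1 player.

1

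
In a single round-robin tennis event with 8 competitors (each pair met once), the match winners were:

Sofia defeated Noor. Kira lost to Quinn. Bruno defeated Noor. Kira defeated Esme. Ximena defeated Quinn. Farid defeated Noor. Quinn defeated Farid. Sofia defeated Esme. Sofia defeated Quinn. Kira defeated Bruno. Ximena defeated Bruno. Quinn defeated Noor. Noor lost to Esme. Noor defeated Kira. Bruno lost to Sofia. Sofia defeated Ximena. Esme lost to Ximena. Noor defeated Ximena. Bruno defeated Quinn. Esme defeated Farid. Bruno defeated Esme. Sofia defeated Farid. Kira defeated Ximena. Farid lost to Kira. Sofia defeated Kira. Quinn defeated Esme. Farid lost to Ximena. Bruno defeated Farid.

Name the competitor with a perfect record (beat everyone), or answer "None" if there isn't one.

Sofia has 7 wins out of 7 opponents — a perfect record.

Sofia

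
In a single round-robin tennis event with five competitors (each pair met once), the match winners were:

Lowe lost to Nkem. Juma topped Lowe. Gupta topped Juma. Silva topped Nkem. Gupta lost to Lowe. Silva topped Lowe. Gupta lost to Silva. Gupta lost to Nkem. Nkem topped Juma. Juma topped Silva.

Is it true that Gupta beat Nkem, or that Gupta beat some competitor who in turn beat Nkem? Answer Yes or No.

Gupta did not beat Nkem directly.
Gupta beat Juma, but each of them lost to Nkem. No two-step path.

No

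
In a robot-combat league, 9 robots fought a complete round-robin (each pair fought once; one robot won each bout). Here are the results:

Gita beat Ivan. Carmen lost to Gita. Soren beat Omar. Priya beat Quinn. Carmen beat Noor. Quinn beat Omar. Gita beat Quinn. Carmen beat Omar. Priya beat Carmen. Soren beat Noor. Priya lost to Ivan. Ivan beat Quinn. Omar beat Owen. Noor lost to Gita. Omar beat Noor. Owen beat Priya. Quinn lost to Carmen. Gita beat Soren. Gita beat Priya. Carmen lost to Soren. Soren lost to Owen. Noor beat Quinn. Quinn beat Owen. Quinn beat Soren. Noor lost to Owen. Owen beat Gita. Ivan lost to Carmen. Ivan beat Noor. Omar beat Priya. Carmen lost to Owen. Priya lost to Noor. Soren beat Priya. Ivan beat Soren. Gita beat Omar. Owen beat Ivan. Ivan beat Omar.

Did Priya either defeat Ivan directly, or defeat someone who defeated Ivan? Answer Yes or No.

Yes

Priya did not beat Ivan directly.
Priya beat Quinn, Carmen. Of those, Carmen beat Ivan.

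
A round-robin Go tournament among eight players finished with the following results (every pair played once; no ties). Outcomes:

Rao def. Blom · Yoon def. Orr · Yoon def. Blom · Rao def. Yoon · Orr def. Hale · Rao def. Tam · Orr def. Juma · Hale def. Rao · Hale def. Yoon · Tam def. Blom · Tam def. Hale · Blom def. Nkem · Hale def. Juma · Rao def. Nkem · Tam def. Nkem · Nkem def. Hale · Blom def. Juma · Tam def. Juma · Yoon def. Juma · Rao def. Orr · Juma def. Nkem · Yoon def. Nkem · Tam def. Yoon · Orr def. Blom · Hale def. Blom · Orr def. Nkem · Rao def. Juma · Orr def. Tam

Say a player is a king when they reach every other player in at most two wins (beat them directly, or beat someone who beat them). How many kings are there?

4

Blom cannot reach Tam, Yoon, Rao, Orr in two steps.
Tam reaches everyone (king).
Yoon cannot reach Rao in two steps.
Nkem cannot reach Tam, Orr in two steps.
Rao reaches everyone (king).
Orr reaches everyone (king).
Hale reaches everyone (king).
Juma cannot reach Blom, Tam, Yoon, Rao, Orr in two steps.
Kings: Tam, Rao, Orr, Hale — 4.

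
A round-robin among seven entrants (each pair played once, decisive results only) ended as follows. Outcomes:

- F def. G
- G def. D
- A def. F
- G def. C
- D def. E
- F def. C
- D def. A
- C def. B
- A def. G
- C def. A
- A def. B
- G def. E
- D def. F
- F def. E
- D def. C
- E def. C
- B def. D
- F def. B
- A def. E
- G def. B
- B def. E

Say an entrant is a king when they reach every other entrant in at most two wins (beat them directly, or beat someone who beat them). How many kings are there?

A reaches everyone (king).
B cannot reach G in two steps.
C reaches everyone (king).
D reaches everyone (king).
E cannot reach D, F, G in two steps.
F reaches everyone (king).
G reaches everyone (king).
Kings: A, C, D, F, G — 5.

5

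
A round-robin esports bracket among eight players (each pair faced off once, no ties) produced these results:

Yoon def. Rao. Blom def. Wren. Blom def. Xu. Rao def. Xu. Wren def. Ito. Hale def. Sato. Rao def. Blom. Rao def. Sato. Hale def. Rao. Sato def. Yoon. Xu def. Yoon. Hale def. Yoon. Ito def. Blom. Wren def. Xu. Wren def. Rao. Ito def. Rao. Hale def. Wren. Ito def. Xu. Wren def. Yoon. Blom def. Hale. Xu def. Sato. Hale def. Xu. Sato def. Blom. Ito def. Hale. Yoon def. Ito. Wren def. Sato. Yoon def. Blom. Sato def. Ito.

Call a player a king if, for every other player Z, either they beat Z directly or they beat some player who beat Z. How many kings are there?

7

Hale reaches everyone (king).
Wren reaches everyone (king).
Blom reaches everyone (king).
Ito reaches everyone (king).
Rao reaches everyone (king).
Yoon reaches everyone (king).
Sato reaches everyone (king).
Xu cannot reach Hale, Wren in two steps.
Kings: Hale, Wren, Blom, Ito, Rao, Yoon, Sato — 7.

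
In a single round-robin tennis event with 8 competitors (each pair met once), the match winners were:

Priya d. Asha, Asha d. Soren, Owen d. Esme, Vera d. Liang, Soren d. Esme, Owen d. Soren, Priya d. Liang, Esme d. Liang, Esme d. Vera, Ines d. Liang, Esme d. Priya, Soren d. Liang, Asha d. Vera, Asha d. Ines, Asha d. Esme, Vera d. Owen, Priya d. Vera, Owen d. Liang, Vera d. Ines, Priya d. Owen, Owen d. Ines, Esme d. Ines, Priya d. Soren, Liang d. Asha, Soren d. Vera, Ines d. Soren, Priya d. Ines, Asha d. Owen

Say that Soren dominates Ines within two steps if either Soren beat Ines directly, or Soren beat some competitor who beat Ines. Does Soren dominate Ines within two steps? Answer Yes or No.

Yes

Soren did not beat Ines directly.
Soren beat Vera, Esme, Liang. Of those, Vera beat Ines.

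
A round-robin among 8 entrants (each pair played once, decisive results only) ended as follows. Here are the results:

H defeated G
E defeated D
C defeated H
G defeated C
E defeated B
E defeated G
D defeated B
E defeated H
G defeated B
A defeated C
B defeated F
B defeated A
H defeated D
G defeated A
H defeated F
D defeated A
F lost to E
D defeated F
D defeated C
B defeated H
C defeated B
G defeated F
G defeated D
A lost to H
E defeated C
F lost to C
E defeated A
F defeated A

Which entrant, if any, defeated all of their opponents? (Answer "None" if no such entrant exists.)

E has 7 wins out of 7 opponents — a perfect record.

E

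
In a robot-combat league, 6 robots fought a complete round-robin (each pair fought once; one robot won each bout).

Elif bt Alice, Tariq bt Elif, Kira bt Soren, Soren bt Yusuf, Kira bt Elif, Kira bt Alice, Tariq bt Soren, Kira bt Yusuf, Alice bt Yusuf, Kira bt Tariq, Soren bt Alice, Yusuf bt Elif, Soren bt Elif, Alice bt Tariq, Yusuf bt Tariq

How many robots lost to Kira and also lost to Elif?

1

Kira beat: Alice, Tariq, Elif, Soren, Yusuf.
Elif beat: Alice.
Both beat: Alice — 1.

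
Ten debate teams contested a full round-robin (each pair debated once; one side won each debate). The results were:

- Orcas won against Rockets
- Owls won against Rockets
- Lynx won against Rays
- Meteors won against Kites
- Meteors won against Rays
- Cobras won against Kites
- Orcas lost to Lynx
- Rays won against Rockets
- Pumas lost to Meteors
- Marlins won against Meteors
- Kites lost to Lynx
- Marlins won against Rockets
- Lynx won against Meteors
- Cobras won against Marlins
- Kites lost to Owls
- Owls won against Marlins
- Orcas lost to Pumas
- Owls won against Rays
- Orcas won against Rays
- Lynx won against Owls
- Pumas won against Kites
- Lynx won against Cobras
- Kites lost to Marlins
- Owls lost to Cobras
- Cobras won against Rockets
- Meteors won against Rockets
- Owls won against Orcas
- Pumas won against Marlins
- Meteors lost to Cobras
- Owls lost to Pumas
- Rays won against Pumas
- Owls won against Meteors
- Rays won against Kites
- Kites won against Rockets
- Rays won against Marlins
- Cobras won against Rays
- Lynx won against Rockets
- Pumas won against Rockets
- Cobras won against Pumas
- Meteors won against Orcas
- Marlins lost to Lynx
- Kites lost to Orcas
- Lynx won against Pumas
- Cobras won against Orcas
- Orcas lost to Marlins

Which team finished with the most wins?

Win totals: Kites 1, Marlins 4, Pumas 5, Rays 4, Meteors 5, Orcas 3, Lynx 9, Owls 6, Cobras 8, Rockets 0.
Lynx leads with 9 wins (next highest: 8).

Lynx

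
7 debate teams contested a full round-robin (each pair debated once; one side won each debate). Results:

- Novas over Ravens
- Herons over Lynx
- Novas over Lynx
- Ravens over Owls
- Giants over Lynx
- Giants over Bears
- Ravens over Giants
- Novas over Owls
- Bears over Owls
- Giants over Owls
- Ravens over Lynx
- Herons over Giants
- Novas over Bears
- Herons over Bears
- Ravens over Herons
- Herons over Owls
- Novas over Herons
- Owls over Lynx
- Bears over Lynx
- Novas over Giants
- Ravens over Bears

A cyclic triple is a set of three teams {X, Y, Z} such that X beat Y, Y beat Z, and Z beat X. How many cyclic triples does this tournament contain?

Win totals: Owls 1, Novas 6, Ravens 5, Lynx 0, Herons 4, Giants 3, Bears 2.
A team with w wins dominates both others in C(w,2) triples; summing gives 0 + 15 + 10 + 0 + 6 + 3 + 1 = 35 transitive triples.
Total triples C(7,3) = 35, so cyclic triples = 35 − 35 = 0.

0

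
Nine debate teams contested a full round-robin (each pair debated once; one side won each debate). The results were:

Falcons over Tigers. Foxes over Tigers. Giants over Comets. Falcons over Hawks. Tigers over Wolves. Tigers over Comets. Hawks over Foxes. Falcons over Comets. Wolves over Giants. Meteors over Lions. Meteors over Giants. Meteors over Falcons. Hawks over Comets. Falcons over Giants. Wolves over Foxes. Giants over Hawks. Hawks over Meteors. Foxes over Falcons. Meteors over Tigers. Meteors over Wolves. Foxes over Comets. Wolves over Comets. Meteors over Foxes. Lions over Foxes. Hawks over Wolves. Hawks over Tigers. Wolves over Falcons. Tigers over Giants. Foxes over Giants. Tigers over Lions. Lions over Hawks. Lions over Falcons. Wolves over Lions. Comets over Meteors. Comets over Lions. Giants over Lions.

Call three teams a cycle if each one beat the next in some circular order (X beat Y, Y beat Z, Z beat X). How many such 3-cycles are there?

Win totals: Meteors 6, Tigers 4, Comets 2, Wolves 5, Lions 3, Hawks 5, Giants 3, Foxes 4, Falcons 4.
A team with w wins dominates both others in C(w,2) triples; summing gives 15 + 6 + 1 + 10 + 3 + 10 + 3 + 6 + 6 = 60 transitive triples.
Total triples C(9,3) = 84, so cyclic triples = 84 − 60 = 24.

24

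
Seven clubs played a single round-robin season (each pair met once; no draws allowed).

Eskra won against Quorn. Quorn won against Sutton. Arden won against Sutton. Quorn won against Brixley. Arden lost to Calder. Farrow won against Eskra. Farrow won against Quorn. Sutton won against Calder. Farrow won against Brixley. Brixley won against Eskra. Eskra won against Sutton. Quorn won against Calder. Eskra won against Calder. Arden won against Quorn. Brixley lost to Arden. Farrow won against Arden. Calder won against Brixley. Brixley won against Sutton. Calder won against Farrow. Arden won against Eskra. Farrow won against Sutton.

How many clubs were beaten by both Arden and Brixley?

Arden beat: Eskra, Sutton, Brixley, Quorn.
Brixley beat: Eskra, Sutton.
Both beat: Eskra, Sutton — 2.

2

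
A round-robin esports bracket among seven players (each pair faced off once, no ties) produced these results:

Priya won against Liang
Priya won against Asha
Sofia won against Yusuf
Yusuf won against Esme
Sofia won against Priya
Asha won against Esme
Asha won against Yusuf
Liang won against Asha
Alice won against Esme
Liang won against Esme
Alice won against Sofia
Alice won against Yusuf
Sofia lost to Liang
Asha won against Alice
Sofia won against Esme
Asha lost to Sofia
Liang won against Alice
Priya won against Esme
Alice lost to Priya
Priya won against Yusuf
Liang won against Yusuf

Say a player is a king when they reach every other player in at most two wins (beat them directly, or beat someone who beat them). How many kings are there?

Liang reaches everyone (king).
Asha cannot reach Liang, Priya in two steps.
Priya reaches everyone (king).
Yusuf cannot reach Liang, Asha, Priya, Sofia, Alice in two steps.
Esme cannot reach Liang, Asha, Priya, Yusuf, Sofia, Alice in two steps.
Sofia reaches everyone (king).
Alice cannot reach Liang in two steps.
Kings: Liang, Priya, Sofia — 3.

3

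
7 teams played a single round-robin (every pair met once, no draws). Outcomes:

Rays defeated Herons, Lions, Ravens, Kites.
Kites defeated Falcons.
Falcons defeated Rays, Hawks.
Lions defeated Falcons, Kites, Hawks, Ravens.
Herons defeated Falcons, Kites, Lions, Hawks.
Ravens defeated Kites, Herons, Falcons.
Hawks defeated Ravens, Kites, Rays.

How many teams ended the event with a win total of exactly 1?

Win totals: Rays 4, Falcons 2, Lions 4, Ravens 3, Kites 1, Herons 4, Hawks 3.
Exactly 1: Kites — 1 team.

1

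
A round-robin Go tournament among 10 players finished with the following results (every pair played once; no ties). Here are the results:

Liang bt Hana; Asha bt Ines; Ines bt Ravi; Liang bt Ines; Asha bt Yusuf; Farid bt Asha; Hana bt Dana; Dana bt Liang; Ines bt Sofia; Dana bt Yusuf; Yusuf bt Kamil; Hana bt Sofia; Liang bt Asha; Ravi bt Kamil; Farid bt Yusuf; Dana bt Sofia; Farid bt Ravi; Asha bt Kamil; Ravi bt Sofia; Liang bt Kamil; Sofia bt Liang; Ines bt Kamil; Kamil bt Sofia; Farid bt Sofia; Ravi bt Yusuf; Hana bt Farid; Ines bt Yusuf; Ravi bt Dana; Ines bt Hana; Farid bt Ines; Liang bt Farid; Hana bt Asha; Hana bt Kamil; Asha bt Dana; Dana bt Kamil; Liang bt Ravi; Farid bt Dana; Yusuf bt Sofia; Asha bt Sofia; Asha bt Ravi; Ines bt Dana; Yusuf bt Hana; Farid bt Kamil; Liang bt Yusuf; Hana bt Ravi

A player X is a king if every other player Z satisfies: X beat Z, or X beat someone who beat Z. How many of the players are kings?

Liang reaches everyone (king).
Ravi cannot reach Ines, Asha, Farid in two steps.
Yusuf cannot reach Ines in two steps.
Ines reaches everyone (king).
Hana reaches everyone (king).
Kamil cannot reach Ravi, Yusuf, Ines, Hana, Asha, Farid, Dana in two steps.
Asha cannot reach Farid in two steps.
Sofia cannot reach Dana in two steps.
Farid reaches everyone (king).
Dana reaches everyone (king).
Kings: Liang, Ines, Hana, Farid, Dana — 5.

5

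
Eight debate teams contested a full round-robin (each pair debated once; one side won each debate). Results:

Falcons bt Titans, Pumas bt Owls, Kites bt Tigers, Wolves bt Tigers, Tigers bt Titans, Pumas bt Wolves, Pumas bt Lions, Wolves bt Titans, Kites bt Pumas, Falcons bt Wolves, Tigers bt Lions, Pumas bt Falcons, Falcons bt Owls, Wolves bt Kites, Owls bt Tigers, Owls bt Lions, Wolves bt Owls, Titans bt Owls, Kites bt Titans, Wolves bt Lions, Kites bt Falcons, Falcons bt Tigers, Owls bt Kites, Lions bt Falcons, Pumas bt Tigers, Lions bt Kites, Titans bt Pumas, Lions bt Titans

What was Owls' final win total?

3

Owls' results: beat Lions, Kites, Tigers; lost to Wolves, Titans, Pumas, Falcons.
That is 3 wins.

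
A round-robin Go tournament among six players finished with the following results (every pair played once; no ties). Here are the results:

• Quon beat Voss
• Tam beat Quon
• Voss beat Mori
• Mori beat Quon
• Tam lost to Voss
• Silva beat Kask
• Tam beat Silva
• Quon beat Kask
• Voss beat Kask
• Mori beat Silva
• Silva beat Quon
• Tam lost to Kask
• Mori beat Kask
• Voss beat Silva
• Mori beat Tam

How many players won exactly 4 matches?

Win totals: Voss 4, Quon 2, Kask 1, Silva 2, Tam 2, Mori 4.
Exactly 4: Voss, Mori — 2 players.

2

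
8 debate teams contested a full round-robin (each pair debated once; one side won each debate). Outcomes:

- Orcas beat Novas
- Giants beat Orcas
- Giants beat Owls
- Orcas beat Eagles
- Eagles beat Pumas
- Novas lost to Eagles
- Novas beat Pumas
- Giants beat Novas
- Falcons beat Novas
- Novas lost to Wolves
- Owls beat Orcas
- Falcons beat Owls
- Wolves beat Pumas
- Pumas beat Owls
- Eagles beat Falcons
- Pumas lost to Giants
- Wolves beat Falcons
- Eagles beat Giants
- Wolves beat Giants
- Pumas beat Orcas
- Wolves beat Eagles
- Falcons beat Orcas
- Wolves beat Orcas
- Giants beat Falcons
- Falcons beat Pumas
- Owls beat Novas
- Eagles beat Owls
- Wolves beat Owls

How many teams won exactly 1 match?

1

Win totals: Owls 2, Wolves 7, Giants 5, Pumas 2, Orcas 2, Falcons 4, Novas 1, Eagles 5.
Exactly 1: Novas — 1 team.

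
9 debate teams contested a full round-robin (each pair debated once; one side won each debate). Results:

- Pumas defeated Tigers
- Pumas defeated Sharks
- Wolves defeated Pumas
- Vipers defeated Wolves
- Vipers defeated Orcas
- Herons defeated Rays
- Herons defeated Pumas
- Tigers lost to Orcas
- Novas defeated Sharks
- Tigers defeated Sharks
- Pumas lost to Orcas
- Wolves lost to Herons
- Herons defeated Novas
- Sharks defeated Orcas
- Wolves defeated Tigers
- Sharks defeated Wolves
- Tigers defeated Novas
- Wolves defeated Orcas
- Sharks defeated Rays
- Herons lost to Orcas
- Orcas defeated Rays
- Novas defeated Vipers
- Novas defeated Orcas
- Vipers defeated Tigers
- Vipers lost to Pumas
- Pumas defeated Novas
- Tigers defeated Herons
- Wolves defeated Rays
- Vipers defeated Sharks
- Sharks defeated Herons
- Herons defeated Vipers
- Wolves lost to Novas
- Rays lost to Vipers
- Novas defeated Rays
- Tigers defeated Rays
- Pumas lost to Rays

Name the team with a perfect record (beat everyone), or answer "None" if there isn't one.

Highest win total is Vipers with 5 (out of 8 possible).
Vipers lost to Herons, Pumas, Novas, so no team went undefeated.

None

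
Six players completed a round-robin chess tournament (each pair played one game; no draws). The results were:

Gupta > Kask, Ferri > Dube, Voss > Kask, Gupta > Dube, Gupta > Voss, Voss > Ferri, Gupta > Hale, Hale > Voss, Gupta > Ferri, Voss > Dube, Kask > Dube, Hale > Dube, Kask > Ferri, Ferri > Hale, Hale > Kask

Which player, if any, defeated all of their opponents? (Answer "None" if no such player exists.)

Gupta has 5 wins out of 5 opponents — a perfect record.

Gupta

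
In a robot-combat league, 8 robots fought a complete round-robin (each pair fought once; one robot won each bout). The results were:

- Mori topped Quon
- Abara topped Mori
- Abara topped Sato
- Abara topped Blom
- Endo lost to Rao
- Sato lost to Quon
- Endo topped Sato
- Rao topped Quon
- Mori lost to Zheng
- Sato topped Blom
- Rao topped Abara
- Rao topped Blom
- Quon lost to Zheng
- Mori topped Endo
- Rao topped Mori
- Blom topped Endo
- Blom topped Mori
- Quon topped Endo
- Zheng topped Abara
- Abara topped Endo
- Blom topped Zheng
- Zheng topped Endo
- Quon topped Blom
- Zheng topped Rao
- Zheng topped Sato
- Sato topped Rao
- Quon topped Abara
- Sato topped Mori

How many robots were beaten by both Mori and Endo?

Mori beat: Quon, Endo.
Endo beat: Sato.
No one was beaten by both.

0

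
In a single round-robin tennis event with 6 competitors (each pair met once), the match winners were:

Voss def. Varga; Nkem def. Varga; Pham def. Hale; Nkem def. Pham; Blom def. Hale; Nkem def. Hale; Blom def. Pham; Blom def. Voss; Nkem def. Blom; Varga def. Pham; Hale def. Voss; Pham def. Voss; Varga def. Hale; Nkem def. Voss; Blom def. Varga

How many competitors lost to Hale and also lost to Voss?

0

Hale beat: Voss.
Voss beat: Varga.
No one was beaten by both.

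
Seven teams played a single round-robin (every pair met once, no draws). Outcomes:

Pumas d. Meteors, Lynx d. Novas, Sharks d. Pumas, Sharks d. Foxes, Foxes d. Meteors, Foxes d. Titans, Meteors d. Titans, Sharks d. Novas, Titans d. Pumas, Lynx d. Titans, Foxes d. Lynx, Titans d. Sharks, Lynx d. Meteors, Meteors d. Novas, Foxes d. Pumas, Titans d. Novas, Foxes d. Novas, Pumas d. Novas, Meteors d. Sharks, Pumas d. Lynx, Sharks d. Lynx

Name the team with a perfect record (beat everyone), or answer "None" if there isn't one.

Highest win total is Foxes with 5 (out of 6 possible).
Foxes lost to Sharks, so no team went undefeated.

None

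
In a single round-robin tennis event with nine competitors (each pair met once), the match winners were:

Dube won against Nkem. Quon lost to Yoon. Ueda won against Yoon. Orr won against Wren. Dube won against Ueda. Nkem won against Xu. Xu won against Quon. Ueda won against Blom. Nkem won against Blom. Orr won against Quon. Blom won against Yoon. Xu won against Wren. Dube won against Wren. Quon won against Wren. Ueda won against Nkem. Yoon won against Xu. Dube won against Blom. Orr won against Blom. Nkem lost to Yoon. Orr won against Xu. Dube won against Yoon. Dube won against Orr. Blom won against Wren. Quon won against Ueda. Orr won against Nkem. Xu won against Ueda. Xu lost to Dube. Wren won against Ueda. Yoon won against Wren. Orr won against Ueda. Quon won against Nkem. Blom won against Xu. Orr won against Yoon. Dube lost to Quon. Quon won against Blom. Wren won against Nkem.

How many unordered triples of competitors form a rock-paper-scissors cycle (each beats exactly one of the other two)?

15

Win totals: Xu 3, Nkem 2, Blom 3, Wren 2, Dube 7, Yoon 4, Orr 7, Ueda 3, Quon 5.
A competitor with w wins dominates both others in C(w,2) triples; summing gives 3 + 1 + 3 + 1 + 21 + 6 + 21 + 3 + 10 = 69 transitive triples.
Total triples C(9,3) = 84, so cyclic triples = 84 − 69 = 15.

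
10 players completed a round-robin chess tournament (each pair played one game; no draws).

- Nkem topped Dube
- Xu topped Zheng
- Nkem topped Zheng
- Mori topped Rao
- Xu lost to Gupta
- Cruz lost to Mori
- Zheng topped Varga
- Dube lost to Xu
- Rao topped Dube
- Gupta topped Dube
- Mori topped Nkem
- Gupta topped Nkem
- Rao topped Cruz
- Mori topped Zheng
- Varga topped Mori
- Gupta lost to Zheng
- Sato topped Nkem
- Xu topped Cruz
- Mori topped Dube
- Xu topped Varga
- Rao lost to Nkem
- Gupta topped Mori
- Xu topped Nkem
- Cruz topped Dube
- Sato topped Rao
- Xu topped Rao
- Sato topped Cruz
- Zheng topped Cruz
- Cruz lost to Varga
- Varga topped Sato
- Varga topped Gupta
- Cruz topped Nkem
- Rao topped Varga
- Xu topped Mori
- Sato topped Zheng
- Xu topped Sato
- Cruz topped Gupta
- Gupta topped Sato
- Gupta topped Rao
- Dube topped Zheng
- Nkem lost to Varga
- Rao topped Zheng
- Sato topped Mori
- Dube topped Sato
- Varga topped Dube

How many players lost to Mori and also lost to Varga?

3

Mori beat: Dube, Zheng, Rao, Nkem, Cruz.
Varga beat: Gupta, Dube, Mori, Sato, Nkem, Cruz.
Both beat: Dube, Nkem, Cruz — 3.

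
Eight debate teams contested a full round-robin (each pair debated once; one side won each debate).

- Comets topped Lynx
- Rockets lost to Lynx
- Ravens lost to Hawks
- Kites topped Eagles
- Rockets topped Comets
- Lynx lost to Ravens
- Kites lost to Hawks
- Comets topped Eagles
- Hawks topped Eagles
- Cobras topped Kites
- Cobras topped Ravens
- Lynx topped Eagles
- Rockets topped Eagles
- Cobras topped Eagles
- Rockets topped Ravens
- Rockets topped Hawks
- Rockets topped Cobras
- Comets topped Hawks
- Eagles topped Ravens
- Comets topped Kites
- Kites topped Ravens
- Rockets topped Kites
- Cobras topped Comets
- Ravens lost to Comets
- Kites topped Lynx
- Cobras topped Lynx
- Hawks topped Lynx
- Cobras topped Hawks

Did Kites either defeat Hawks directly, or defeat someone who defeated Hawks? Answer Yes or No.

Kites did not beat Hawks directly.
Kites beat Ravens, Eagles, Lynx, but each of them lost to Hawks. No two-step path.

No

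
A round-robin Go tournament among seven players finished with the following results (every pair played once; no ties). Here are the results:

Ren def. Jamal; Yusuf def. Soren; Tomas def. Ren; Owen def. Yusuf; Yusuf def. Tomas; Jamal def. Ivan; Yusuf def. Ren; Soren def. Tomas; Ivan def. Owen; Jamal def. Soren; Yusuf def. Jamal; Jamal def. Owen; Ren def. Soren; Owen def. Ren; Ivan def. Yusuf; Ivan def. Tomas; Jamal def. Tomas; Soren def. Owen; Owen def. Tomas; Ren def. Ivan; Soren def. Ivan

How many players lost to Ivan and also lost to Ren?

0

Ivan beat: Owen, Tomas, Yusuf.
Ren beat: Ivan, Soren, Jamal.
No one was beaten by both.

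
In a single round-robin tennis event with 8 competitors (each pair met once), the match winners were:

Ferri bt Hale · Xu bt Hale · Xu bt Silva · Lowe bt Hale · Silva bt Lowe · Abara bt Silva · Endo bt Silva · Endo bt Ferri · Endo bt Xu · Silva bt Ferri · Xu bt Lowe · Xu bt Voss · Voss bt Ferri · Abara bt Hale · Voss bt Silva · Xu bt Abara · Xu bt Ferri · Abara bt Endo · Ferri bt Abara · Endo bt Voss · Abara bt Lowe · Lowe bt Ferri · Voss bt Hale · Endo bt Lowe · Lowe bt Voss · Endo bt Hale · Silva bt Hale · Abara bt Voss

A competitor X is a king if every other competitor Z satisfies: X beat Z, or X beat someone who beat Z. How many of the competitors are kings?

Hale cannot reach Voss, Lowe, Ferri, Silva, Abara, Xu, Endo in two steps.
Voss cannot reach Xu, Endo in two steps.
Lowe cannot reach Xu, Endo in two steps.
Ferri cannot reach Xu in two steps.
Silva cannot reach Xu, Endo in two steps.
Abara reaches everyone (king).
Xu reaches everyone (king).
Endo reaches everyone (king).
Kings: Abara, Xu, Endo — 3.

3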